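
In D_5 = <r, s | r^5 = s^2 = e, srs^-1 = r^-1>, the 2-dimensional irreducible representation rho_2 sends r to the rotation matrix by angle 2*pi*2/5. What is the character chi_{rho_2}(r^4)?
chi_{rho_2}(r^4) = 2*cos(2*pi*2*4/5) = -sqrt(5)/2 - 1/2

Solution. rho_2(r^4) is rotation by angle 2*pi*2*4/5, whose trace is 2*cos(2*pi*2*4/5) = -sqrt(5)/2 - 1/2.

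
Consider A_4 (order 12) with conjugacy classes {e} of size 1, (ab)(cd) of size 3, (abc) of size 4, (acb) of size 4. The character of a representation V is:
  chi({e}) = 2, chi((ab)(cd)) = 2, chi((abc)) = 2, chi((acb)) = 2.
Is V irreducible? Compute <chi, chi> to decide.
Not irreducible (reducible): <chi, chi> = 4 > 1.

Explanation: <chi, chi> = (1/|G|) sum_C |C| * |chi(C)|^2 = (1/12)[1*|2|^2 + 3*|2|^2 + 4*|2|^2 + 4*|2|^2]
  = (1/12)[(4) + (12) + (16) + (16)] = 48/12 = 4.
(Exp terms are combined using exp(i*s)*conj(exp(i*t)) = exp(i*(s-t)), and sums of them are collapsed using the identity that for every m > 1 the m distinct m-th roots of unity sum to 0, e.g. 1 + exp(2*I*pi/3) + exp(-2*I*pi/3) = 0.)
A character is irreducible iff <chi, chi> = 1, so this representation is reducible.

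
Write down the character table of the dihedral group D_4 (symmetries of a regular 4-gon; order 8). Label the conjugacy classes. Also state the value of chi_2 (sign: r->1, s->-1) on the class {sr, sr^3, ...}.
Conjugacy classes: {e} of size 1, {r^2} of size 1, {r^1, r^3} of size 2, {s, sr^2, ...} of size 2, {sr, sr^3, ...} of size 2.
Character table:
  irrep \ class              {e} (size 1)  {r^2} (size 1)  {r^1, r^3} (size 2)  {s, sr^2, ...} (size 2)  {sr, sr^3, ...} (size 2)
  chi_1 (triv)               1             1               1                    1                        1                       
  chi_2 (sign: r->1, s->-1)  1             1               1                    -1                       -1                      
  chi_3 (r->-1, s->1)        1             1               -1                   1                        -1                      
  chi_4 (r->-1, s->-1)       1             1               -1                   -1                       1                       
  chi_5 (2d, j=1)            2             -2              0                    0                        0                       

Spot check: chi_2 (sign: r->1, s->-1) on {sr, sr^3, ...} = -1.

Argument: D_4 has order 2*4 = 8 with 5 conjugacy classes, hence 5 irreducibles. Sum of squared dims 1 + 1 + 1 + 1 + 4 = 8 = |G|. Linear characters come from the abelianisation; the 2-dimensional irreps have character r^k -> 2*cos(2*pi*j*k/4), reflections -> 0.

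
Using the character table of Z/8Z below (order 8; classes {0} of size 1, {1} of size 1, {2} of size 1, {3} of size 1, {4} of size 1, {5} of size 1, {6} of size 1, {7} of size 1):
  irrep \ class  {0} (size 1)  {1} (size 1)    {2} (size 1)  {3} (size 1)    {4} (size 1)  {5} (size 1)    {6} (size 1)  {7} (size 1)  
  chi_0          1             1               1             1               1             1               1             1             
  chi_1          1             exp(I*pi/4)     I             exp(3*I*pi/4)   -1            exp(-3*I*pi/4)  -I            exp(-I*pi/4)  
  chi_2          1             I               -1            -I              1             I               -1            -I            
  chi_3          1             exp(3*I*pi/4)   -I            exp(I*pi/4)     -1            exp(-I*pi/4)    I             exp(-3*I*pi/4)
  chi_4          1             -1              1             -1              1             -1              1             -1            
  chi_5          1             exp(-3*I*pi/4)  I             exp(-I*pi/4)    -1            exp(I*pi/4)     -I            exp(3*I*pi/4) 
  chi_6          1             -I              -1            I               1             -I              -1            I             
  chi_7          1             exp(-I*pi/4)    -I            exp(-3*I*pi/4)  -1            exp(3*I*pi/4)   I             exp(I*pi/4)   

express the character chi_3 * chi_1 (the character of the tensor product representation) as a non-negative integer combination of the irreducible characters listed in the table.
chi_3 tensor chi_1 = chi_4 (all other irreducibles have multiplicity 0).

Details: The character of a tensor product is the pointwise product (chi_3 * chi_1)(C) = chi_3(C) * chi_1(C):
  {0}: (1)*(1), {1}: (exp(3*I*pi/4))*(exp(I*pi/4)), {2}: (-I)*(I), {3}: (exp(I*pi/4))*(exp(3*I*pi/4)), {4}: (-1)*(-1), {5}: (exp(-I*pi/4))*(exp(-3*I*pi/4)), {6}: (I)*(-I), {7}: (exp(-3*I*pi/4))*(exp(-I*pi/4))
so (chi_3 * chi_1) takes values
  {0} -> 1, {1} -> -1, {2} -> 1, {3} -> -1, {4} -> 1, {5} -> -1, {6} -> 1, {7} -> -1.
Now take the inner product of this character with each irreducible chi from the table, <chi_3*chi_1, chi> = (1/8) sum_C |C| (chi_3*chi_1)(C) conj(chi(C)):
  <chi_3*chi_1, chi_0> = (1/8)[1*(1)*conj(1) + 1*(-1)*conj(1) + 1*(1)*conj(1) + 1*(-1)*conj(1) + 1*(1)*conj(1) + 1*(-1)*conj(1) + 1*(1)*conj(1) + 1*(-1)*conj(1)]
      = (1/8)[(1) + (-1) + (1) + (-1) + (1) + (-1) + (1) + (-1)] = 0/8 = 0
  <chi_3*chi_1, chi_1> = (1/8)[1*(1)*conj(1) + 1*(-1)*conj(exp(I*pi/4)) + 1*(1)*conj(I) + 1*(-1)*conj(exp(3*I*pi/4)) + 1*(1)*conj(-1) + 1*(-1)*conj(exp(-3*I*pi/4)) + 1*(1)*conj(-I) + 1*(-1)*conj(exp(-I*pi/4))]
      = (1/8)[(1) + (-exp(-I*pi/4)) + (-I) + (-exp(-3*I*pi/4)) + (-1) + (-exp(3*I*pi/4)) + (I) + (-exp(I*pi/4))] = 0/8 = 0
  <chi_3*chi_1, chi_2> = (1/8)[1*(1)*conj(1) + 1*(-1)*conj(I) + 1*(1)*conj(-1) + 1*(-1)*conj(-I) + 1*(1)*conj(1) + 1*(-1)*conj(I) + 1*(1)*conj(-1) + 1*(-1)*conj(-I)]
      = (1/8)[(1) + (I) + (-1) + (-I) + (1) + (I) + (-1) + (-I)] = 0/8 = 0
  <chi_3*chi_1, chi_3> = (1/8)[1*(1)*conj(1) + 1*(-1)*conj(exp(3*I*pi/4)) + 1*(1)*conj(-I) + 1*(-1)*conj(exp(I*pi/4)) + 1*(1)*conj(-1) + 1*(-1)*conj(exp(-I*pi/4)) + 1*(1)*conj(I) + 1*(-1)*conj(exp(-3*I*pi/4))]
      = (1/8)[(1) + (-exp(-3*I*pi/4)) + (I) + (-exp(-I*pi/4)) + (-1) + (-exp(I*pi/4)) + (-I) + (-exp(3*I*pi/4))] = 0/8 = 0
  <chi_3*chi_1, chi_4> = (1/8)[1*(1)*conj(1) + 1*(-1)*conj(-1) + 1*(1)*conj(1) + 1*(-1)*conj(-1) + 1*(1)*conj(1) + 1*(-1)*conj(-1) + 1*(1)*conj(1) + 1*(-1)*conj(-1)]
      = (1/8)[(1) + (1) + (1) + (1) + (1) + (1) + (1) + (1)] = 8/8 = 1
  <chi_3*chi_1, chi_5> = (1/8)[1*(1)*conj(1) + 1*(-1)*conj(exp(-3*I*pi/4)) + 1*(1)*conj(I) + 1*(-1)*conj(exp(-I*pi/4)) + 1*(1)*conj(-1) + 1*(-1)*conj(exp(I*pi/4)) + 1*(1)*conj(-I) + 1*(-1)*conj(exp(3*I*pi/4))]
      = (1/8)[(1) + (-exp(3*I*pi/4)) + (-I) + (-exp(I*pi/4)) + (-1) + (-exp(-I*pi/4)) + (I) + (-exp(-3*I*pi/4))] = 0/8 = 0
  <chi_3*chi_1, chi_6> = (1/8)[1*(1)*conj(1) + 1*(-1)*conj(-I) + 1*(1)*conj(-1) + 1*(-1)*conj(I) + 1*(1)*conj(1) + 1*(-1)*conj(-I) + 1*(1)*conj(-1) + 1*(-1)*conj(I)]
      = (1/8)[(1) + (-I) + (-1) + (I) + (1) + (-I) + (-1) + (I)] = 0/8 = 0
  <chi_3*chi_1, chi_7> = (1/8)[1*(1)*conj(1) + 1*(-1)*conj(exp(-I*pi/4)) + 1*(1)*conj(-I) + 1*(-1)*conj(exp(-3*I*pi/4)) + 1*(1)*conj(-1) + 1*(-1)*conj(exp(3*I*pi/4)) + 1*(1)*conj(I) + 1*(-1)*conj(exp(I*pi/4))]
      = (1/8)[(1) + (-exp(I*pi/4)) + (I) + (-exp(3*I*pi/4)) + (-1) + (-exp(-3*I*pi/4)) + (-I) + (-exp(-I*pi/4))] = 0/8 = 0
(Exp terms are combined using exp(i*s)*conj(exp(i*t)) = exp(i*(s-t)), and sums of them are collapsed using the identity that for every m > 1 the m distinct m-th roots of unity sum to 0, e.g. 1 + exp(2*I*pi/3) + exp(-2*I*pi/3) = 0.)
Hence the multiplicities are chi_4: 1. Dimension check: dim(chi_3)*dim(chi_1) = 1*1 = 1 and sum (mult * dim) = 1*1 = 1.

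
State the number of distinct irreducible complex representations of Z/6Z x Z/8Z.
48

Explanation: The number of irreducible complex representations of a finite group equals its number of conjugacy classes. Z/6Z x Z/8Z is abelian of order 48, so every element is its own conjugacy class: 48 classes, so Z/6Z x Z/8Z (order 48) has exactly 48 irreducible complex representations.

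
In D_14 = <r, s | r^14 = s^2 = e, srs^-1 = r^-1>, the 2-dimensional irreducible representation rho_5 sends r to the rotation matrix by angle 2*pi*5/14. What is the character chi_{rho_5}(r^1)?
chi_{rho_5}(r^1) = 2*cos(2*pi*5*1/14) = -2*cos(2*pi/7)

Reasoning: rho_5(r^1) is rotation by angle 2*pi*5*1/14, whose trace is 2*cos(2*pi*5*1/14) = -2*cos(2*pi/7).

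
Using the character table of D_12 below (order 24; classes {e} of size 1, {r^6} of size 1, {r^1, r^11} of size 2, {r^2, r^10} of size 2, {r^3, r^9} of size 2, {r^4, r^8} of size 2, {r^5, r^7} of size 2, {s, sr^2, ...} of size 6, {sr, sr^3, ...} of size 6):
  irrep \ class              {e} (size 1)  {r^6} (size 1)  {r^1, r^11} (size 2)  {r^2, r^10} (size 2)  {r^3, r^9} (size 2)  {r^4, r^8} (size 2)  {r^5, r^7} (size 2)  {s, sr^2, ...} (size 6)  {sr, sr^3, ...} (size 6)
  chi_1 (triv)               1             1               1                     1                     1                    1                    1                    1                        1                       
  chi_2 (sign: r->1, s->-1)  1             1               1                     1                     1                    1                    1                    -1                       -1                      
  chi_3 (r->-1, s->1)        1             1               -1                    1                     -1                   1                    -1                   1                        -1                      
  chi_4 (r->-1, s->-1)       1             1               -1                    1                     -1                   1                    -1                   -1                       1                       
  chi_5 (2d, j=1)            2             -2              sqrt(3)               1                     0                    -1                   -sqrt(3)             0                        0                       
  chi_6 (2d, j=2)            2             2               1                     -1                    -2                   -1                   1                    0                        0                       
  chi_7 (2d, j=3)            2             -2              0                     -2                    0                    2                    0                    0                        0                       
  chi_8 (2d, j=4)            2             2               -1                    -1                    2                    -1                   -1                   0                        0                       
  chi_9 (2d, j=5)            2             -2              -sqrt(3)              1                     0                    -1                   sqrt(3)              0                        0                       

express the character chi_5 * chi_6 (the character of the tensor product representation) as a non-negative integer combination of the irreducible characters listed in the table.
chi_5 tensor chi_6 = chi_5 + chi_7 (all other irreducibles have multiplicity 0).

Working: The character of a tensor product is the pointwise product (chi_5 * chi_6)(C) = chi_5(C) * chi_6(C):
  {e}: (2)*(2), {r^6}: (-2)*(2), {r^1, r^11}: (sqrt(3))*(1), {r^2, r^10}: (1)*(-1), {r^3, r^9}: (0)*(-2), {r^4, r^8}: (-1)*(-1), {r^5, r^7}: (-sqrt(3))*(1), {s, sr^2, ...}: (0)*(0), {sr, sr^3, ...}: (0)*(0)
so (chi_5 * chi_6) takes values
  {e} -> 4, {r^6} -> -4, {r^1, r^11} -> sqrt(3), {r^2, r^10} -> -1, {r^3, r^9} -> 0, {r^4, r^8} -> 1, {r^5, r^7} -> -sqrt(3), {s, sr^2, ...} -> 0, {sr, sr^3, ...} -> 0.
Now take the inner product of this character with each irreducible chi from the table, <chi_5*chi_6, chi> = (1/24) sum_C |C| (chi_5*chi_6)(C) conj(chi(C)):
  <chi_5*chi_6, chi_1> = (1/24)[1*(4)*conj(1) + 1*(-4)*conj(1) + 2*(sqrt(3))*conj(1) + 2*(-1)*conj(1) + 2*(0)*conj(1) + 2*(1)*conj(1) + 2*(-sqrt(3))*conj(1) + 6*(0)*conj(1) + 6*(0)*conj(1)]
      = (1/24)[(4) + (-4) + (2*sqrt(3)) + (-2) + (0) + (2) + (-2*sqrt(3)) + (0) + (0)] = 0/24 = 0
  <chi_5*chi_6, chi_2> = (1/24)[1*(4)*conj(1) + 1*(-4)*conj(1) + 2*(sqrt(3))*conj(1) + 2*(-1)*conj(1) + 2*(0)*conj(1) + 2*(1)*conj(1) + 2*(-sqrt(3))*conj(1) + 6*(0)*conj(-1) + 6*(0)*conj(-1)]
      = (1/24)[(4) + (-4) + (2*sqrt(3)) + (-2) + (0) + (2) + (-2*sqrt(3)) + (0) + (0)] = 0/24 = 0
  <chi_5*chi_6, chi_3> = (1/24)[1*(4)*conj(1) + 1*(-4)*conj(1) + 2*(sqrt(3))*conj(-1) + 2*(-1)*conj(1) + 2*(0)*conj(-1) + 2*(1)*conj(1) + 2*(-sqrt(3))*conj(-1) + 6*(0)*conj(1) + 6*(0)*conj(-1)]
      = (1/24)[(4) + (-4) + (-2*sqrt(3)) + (-2) + (0) + (2) + (2*sqrt(3)) + (0) + (0)] = 0/24 = 0
  <chi_5*chi_6, chi_4> = (1/24)[1*(4)*conj(1) + 1*(-4)*conj(1) + 2*(sqrt(3))*conj(-1) + 2*(-1)*conj(1) + 2*(0)*conj(-1) + 2*(1)*conj(1) + 2*(-sqrt(3))*conj(-1) + 6*(0)*conj(-1) + 6*(0)*conj(1)]
      = (1/24)[(4) + (-4) + (-2*sqrt(3)) + (-2) + (0) + (2) + (2*sqrt(3)) + (0) + (0)] = 0/24 = 0
  <chi_5*chi_6, chi_5> = (1/24)[1*(4)*conj(2) + 1*(-4)*conj(-2) + 2*(sqrt(3))*conj(sqrt(3)) + 2*(-1)*conj(1) + 2*(0)*conj(0) + 2*(1)*conj(-1) + 2*(-sqrt(3))*conj(-sqrt(3)) + 6*(0)*conj(0) + 6*(0)*conj(0)]
      = (1/24)[(8) + (8) + (6) + (-2) + (0) + (-2) + (6) + (0) + (0)] = 24/24 = 1
  <chi_5*chi_6, chi_6> = (1/24)[1*(4)*conj(2) + 1*(-4)*conj(2) + 2*(sqrt(3))*conj(1) + 2*(-1)*conj(-1) + 2*(0)*conj(-2) + 2*(1)*conj(-1) + 2*(-sqrt(3))*conj(1) + 6*(0)*conj(0) + 6*(0)*conj(0)]
      = (1/24)[(8) + (-8) + (2*sqrt(3)) + (2) + (0) + (-2) + (-2*sqrt(3)) + (0) + (0)] = 0/24 = 0
  <chi_5*chi_6, chi_7> = (1/24)[1*(4)*conj(2) + 1*(-4)*conj(-2) + 2*(sqrt(3))*conj(0) + 2*(-1)*conj(-2) + 2*(0)*conj(0) + 2*(1)*conj(2) + 2*(-sqrt(3))*conj(0) + 6*(0)*conj(0) + 6*(0)*conj(0)]
      = (1/24)[(8) + (8) + (0) + (4) + (0) + (4) + (0) + (0) + (0)] = 24/24 = 1
  <chi_5*chi_6, chi_8> = (1/24)[1*(4)*conj(2) + 1*(-4)*conj(2) + 2*(sqrt(3))*conj(-1) + 2*(-1)*conj(-1) + 2*(0)*conj(2) + 2*(1)*conj(-1) + 2*(-sqrt(3))*conj(-1) + 6*(0)*conj(0) + 6*(0)*conj(0)]
      = (1/24)[(8) + (-8) + (-2*sqrt(3)) + (2) + (0) + (-2) + (2*sqrt(3)) + (0) + (0)] = 0/24 = 0
  <chi_5*chi_6, chi_9> = (1/24)[1*(4)*conj(2) + 1*(-4)*conj(-2) + 2*(sqrt(3))*conj(-sqrt(3)) + 2*(-1)*conj(1) + 2*(0)*conj(0) + 2*(1)*conj(-1) + 2*(-sqrt(3))*conj(sqrt(3)) + 6*(0)*conj(0) + 6*(0)*conj(0)]
      = (1/24)[(8) + (8) + (-6) + (-2) + (0) + (-2) + (-6) + (0) + (0)] = 0/24 = 0
Hence the multiplicities are chi_5: 1, chi_7: 1. Dimension check: dim(chi_5)*dim(chi_6) = 2*2 = 4 and sum (mult * dim) = 1*2 + 1*2 = 4.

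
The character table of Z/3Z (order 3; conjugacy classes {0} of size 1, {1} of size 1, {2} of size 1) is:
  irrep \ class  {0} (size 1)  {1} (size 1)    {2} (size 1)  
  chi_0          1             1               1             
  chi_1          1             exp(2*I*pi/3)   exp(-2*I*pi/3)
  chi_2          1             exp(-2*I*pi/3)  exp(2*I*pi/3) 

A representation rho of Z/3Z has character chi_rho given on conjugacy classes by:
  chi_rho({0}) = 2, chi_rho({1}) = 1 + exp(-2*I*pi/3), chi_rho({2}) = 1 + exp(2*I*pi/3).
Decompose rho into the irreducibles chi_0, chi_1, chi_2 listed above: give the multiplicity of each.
Multiplicities: chi_0: 1, chi_1: 0, chi_2: 1.

Working: Use <chi_rho, chi> = (1/|G|) sum_C |C| * chi_rho(C) * conj(chi(C)) with |G| = 3 for each irreducible chi in the table:
  <chi_rho, chi_0> = (1/3)[1*(2)*conj(1) + 1*(1 + exp(-2*I*pi/3))*conj(1) + 1*(1 + exp(2*I*pi/3))*conj(1)]
      = (1/3)[(2) + (1 + exp(-2*I*pi/3)) + (1 + exp(2*I*pi/3))] = 3/3 = 1
  <chi_rho, chi_1> = (1/3)[1*(2)*conj(1) + 1*(1 + exp(-2*I*pi/3))*conj(exp(2*I*pi/3)) + 1*(1 + exp(2*I*pi/3))*conj(exp(-2*I*pi/3))]
      = (1/3)[(2) + (-1) + (-1)] = 0/3 = 0
  <chi_rho, chi_2> = (1/3)[1*(2)*conj(1) + 1*(1 + exp(-2*I*pi/3))*conj(exp(-2*I*pi/3)) + 1*(1 + exp(2*I*pi/3))*conj(exp(2*I*pi/3))]
      = (1/3)[(2) + (1 + exp(2*I*pi/3)) + (1 + exp(-2*I*pi/3))] = 3/3 = 1
(Exp terms are combined using exp(i*s)*conj(exp(i*t)) = exp(i*(s-t)), and sums of them are collapsed using the identity that for every m > 1 the m distinct m-th roots of unity sum to 0, e.g. 1 + exp(2*I*pi/3) + exp(-2*I*pi/3) = 0.)
Dimension check: dim(rho) = sum (mult * dim) = 1*1 + 0*1 + 1*1 = 2 = chi_rho(e) = 2.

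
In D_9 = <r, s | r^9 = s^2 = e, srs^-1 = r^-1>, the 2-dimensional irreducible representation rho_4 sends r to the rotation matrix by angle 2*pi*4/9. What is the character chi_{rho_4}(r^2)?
chi_{rho_4}(r^2) = 2*cos(2*pi*4*2/9) = 2*cos(2*pi/9)

Details: rho_4(r^2) is rotation by angle 2*pi*4*2/9, whose trace is 2*cos(2*pi*4*2/9) = 2*cos(2*pi/9).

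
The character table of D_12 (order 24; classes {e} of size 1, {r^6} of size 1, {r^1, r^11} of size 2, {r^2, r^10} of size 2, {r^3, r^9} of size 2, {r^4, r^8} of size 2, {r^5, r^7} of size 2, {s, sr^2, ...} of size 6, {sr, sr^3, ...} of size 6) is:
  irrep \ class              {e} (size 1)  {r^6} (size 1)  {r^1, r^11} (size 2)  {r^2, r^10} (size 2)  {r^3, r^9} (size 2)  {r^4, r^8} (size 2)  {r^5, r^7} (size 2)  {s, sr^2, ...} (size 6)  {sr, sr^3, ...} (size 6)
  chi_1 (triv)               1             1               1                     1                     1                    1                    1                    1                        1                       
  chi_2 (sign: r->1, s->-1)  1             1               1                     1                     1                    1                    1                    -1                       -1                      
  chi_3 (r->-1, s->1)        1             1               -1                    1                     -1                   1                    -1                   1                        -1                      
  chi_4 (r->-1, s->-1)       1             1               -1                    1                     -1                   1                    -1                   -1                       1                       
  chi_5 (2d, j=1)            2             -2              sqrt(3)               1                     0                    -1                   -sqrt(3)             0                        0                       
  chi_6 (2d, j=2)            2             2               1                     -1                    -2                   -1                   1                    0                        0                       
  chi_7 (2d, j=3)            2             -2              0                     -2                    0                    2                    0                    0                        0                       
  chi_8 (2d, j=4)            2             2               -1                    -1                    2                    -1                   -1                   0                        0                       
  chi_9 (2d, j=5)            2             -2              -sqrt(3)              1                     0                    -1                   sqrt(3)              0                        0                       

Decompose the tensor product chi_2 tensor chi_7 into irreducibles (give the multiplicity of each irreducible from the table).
chi_2 tensor chi_7 = chi_7 (all other irreducibles have multiplicity 0).

Details: The character of a tensor product is the pointwise product (chi_2 * chi_7)(C) = chi_2(C) * chi_7(C):
  {e}: (1)*(2), {r^6}: (1)*(-2), {r^1, r^11}: (1)*(0), {r^2, r^10}: (1)*(-2), {r^3, r^9}: (1)*(0), {r^4, r^8}: (1)*(2), {r^5, r^7}: (1)*(0), {s, sr^2, ...}: (-1)*(0), {sr, sr^3, ...}: (-1)*(0)
so (chi_2 * chi_7) takes values
  {e} -> 2, {r^6} -> -2, {r^1, r^11} -> 0, {r^2, r^10} -> -2, {r^3, r^9} -> 0, {r^4, r^8} -> 2, {r^5, r^7} -> 0, {s, sr^2, ...} -> 0, {sr, sr^3, ...} -> 0.
Now take the inner product of this character with each irreducible chi from the table, <chi_2*chi_7, chi> = (1/24) sum_C |C| (chi_2*chi_7)(C) conj(chi(C)):
  <chi_2*chi_7, chi_1> = (1/24)[1*(2)*conj(1) + 1*(-2)*conj(1) + 2*(0)*conj(1) + 2*(-2)*conj(1) + 2*(0)*conj(1) + 2*(2)*conj(1) + 2*(0)*conj(1) + 6*(0)*conj(1) + 6*(0)*conj(1)]
      = (1/24)[(2) + (-2) + (0) + (-4) + (0) + (4) + (0) + (0) + (0)] = 0/24 = 0
  <chi_2*chi_7, chi_2> = (1/24)[1*(2)*conj(1) + 1*(-2)*conj(1) + 2*(0)*conj(1) + 2*(-2)*conj(1) + 2*(0)*conj(1) + 2*(2)*conj(1) + 2*(0)*conj(1) + 6*(0)*conj(-1) + 6*(0)*conj(-1)]
      = (1/24)[(2) + (-2) + (0) + (-4) + (0) + (4) + (0) + (0) + (0)] = 0/24 = 0
  <chi_2*chi_7, chi_3> = (1/24)[1*(2)*conj(1) + 1*(-2)*conj(1) + 2*(0)*conj(-1) + 2*(-2)*conj(1) + 2*(0)*conj(-1) + 2*(2)*conj(1) + 2*(0)*conj(-1) + 6*(0)*conj(1) + 6*(0)*conj(-1)]
      = (1/24)[(2) + (-2) + (0) + (-4) + (0) + (4) + (0) + (0) + (0)] = 0/24 = 0
  <chi_2*chi_7, chi_4> = (1/24)[1*(2)*conj(1) + 1*(-2)*conj(1) + 2*(0)*conj(-1) + 2*(-2)*conj(1) + 2*(0)*conj(-1) + 2*(2)*conj(1) + 2*(0)*conj(-1) + 6*(0)*conj(-1) + 6*(0)*conj(1)]
      = (1/24)[(2) + (-2) + (0) + (-4) + (0) + (4) + (0) + (0) + (0)] = 0/24 = 0
  <chi_2*chi_7, chi_5> = (1/24)[1*(2)*conj(2) + 1*(-2)*conj(-2) + 2*(0)*conj(sqrt(3)) + 2*(-2)*conj(1) + 2*(0)*conj(0) + 2*(2)*conj(-1) + 2*(0)*conj(-sqrt(3)) + 6*(0)*conj(0) + 6*(0)*conj(0)]
      = (1/24)[(4) + (4) + (0) + (-4) + (0) + (-4) + (0) + (0) + (0)] = 0/24 = 0
  <chi_2*chi_7, chi_6> = (1/24)[1*(2)*conj(2) + 1*(-2)*conj(2) + 2*(0)*conj(1) + 2*(-2)*conj(-1) + 2*(0)*conj(-2) + 2*(2)*conj(-1) + 2*(0)*conj(1) + 6*(0)*conj(0) + 6*(0)*conj(0)]
      = (1/24)[(4) + (-4) + (0) + (4) + (0) + (-4) + (0) + (0) + (0)] = 0/24 = 0
  <chi_2*chi_7, chi_7> = (1/24)[1*(2)*conj(2) + 1*(-2)*conj(-2) + 2*(0)*conj(0) + 2*(-2)*conj(-2) + 2*(0)*conj(0) + 2*(2)*conj(2) + 2*(0)*conj(0) + 6*(0)*conj(0) + 6*(0)*conj(0)]
      = (1/24)[(4) + (4) + (0) + (8) + (0) + (8) + (0) + (0) + (0)] = 24/24 = 1
  <chi_2*chi_7, chi_8> = (1/24)[1*(2)*conj(2) + 1*(-2)*conj(2) + 2*(0)*conj(-1) + 2*(-2)*conj(-1) + 2*(0)*conj(2) + 2*(2)*conj(-1) + 2*(0)*conj(-1) + 6*(0)*conj(0) + 6*(0)*conj(0)]
      = (1/24)[(4) + (-4) + (0) + (4) + (0) + (-4) + (0) + (0) + (0)] = 0/24 = 0
  <chi_2*chi_7, chi_9> = (1/24)[1*(2)*conj(2) + 1*(-2)*conj(-2) + 2*(0)*conj(-sqrt(3)) + 2*(-2)*conj(1) + 2*(0)*conj(0) + 2*(2)*conj(-1) + 2*(0)*conj(sqrt(3)) + 6*(0)*conj(0) + 6*(0)*conj(0)]
      = (1/24)[(4) + (4) + (0) + (-4) + (0) + (-4) + (0) + (0) + (0)] = 0/24 = 0
Hence the multiplicities are chi_7: 1. Dimension check: dim(chi_2)*dim(chi_7) = 1*2 = 2 and sum (mult * dim) = 1*2 = 2.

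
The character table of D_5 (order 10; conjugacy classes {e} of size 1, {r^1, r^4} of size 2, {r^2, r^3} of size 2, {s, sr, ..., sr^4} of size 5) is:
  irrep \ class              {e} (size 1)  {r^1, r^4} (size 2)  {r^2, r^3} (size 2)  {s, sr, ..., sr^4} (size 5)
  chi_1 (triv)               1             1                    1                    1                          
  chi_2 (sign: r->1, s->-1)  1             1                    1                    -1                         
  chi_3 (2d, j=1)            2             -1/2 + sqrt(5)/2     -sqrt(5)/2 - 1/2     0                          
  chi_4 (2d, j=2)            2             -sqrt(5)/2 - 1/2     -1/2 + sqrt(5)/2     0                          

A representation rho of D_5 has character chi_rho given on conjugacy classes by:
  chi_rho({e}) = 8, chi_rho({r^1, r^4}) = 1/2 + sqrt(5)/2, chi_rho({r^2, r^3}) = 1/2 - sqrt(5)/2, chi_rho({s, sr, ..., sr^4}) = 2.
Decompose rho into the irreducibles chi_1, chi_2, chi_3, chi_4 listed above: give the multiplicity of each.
Multiplicities: chi_1: 2, chi_2: 0, chi_3: 2, chi_4: 1.

Argument: Use <chi_rho, chi> = (1/|G|) sum_C |C| * chi_rho(C) * conj(chi(C)) with |G| = 10 for each irreducible chi in the table:
  <chi_rho, chi_1> = (1/10)[1*(8)*conj(1) + 2*(1/2 + sqrt(5)/2)*conj(1) + 2*(1/2 - sqrt(5)/2)*conj(1) + 5*(2)*conj(1)]
      = (1/10)[(8) + (1 + sqrt(5)) + (1 - sqrt(5)) + (10)] = 20/10 = 2
  <chi_rho, chi_2> = (1/10)[1*(8)*conj(1) + 2*(1/2 + sqrt(5)/2)*conj(1) + 2*(1/2 - sqrt(5)/2)*conj(1) + 5*(2)*conj(-1)]
      = (1/10)[(8) + (1 + sqrt(5)) + (1 - sqrt(5)) + (-10)] = 0/10 = 0
  <chi_rho, chi_3> = (1/10)[1*(8)*conj(2) + 2*(1/2 + sqrt(5)/2)*conj(-1/2 + sqrt(5)/2) + 2*(1/2 - sqrt(5)/2)*conj(-sqrt(5)/2 - 1/2) + 5*(2)*conj(0)]
      = (1/10)[(16) + (2) + (2) + (0)] = 20/10 = 2
  <chi_rho, chi_4> = (1/10)[1*(8)*conj(2) + 2*(1/2 + sqrt(5)/2)*conj(-sqrt(5)/2 - 1/2) + 2*(1/2 - sqrt(5)/2)*conj(-1/2 + sqrt(5)/2) + 5*(2)*conj(0)]
      = (1/10)[(16) + (-3 - sqrt(5)) + (-3 + sqrt(5)) + (0)] = 10/10 = 1
Dimension check: dim(rho) = sum (mult * dim) = 2*1 + 0*1 + 2*2 + 1*2 = 8 = chi_rho(e) = 8.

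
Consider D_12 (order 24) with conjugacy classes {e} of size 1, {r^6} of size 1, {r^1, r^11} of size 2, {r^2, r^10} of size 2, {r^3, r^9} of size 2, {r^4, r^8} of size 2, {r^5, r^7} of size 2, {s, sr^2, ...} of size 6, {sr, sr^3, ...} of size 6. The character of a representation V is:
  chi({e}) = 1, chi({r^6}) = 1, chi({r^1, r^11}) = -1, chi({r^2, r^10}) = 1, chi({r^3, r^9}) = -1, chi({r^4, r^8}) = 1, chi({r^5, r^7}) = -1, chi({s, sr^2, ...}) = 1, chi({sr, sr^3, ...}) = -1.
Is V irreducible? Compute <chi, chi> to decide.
Irreducible: <chi, chi> = 1.

Solution. <chi, chi> = (1/|G|) sum_C |C| * |chi(C)|^2 = (1/24)[1*|1|^2 + 1*|1|^2 + 2*|-1|^2 + 2*|1|^2 + 2*|-1|^2 + 2*|1|^2 + 2*|-1|^2 + 6*|1|^2 + 6*|-1|^2]
  = (1/24)[(1) + (1) + (2) + (2) + (2) + (2) + (2) + (6) + (6)] = 24/24 = 1.
A character is irreducible iff <chi, chi> = 1, so this representation is irreducible.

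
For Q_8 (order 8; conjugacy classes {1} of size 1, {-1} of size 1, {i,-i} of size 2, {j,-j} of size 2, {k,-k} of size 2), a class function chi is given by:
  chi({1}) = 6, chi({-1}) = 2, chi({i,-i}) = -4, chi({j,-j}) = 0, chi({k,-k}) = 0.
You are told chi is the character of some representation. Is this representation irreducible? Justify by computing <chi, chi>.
Not irreducible (reducible): <chi, chi> = 9 > 1.

<chi, chi> = (1/|G|) sum_C |C| * |chi(C)|^2 = (1/8)[1*|6|^2 + 1*|2|^2 + 2*|-4|^2 + 2*|0|^2 + 2*|0|^2]
  = (1/8)[(36) + (4) + (32) + (0) + (0)] = 72/8 = 9.
A character is irreducible iff <chi, chi> = 1, so this representation is reducible.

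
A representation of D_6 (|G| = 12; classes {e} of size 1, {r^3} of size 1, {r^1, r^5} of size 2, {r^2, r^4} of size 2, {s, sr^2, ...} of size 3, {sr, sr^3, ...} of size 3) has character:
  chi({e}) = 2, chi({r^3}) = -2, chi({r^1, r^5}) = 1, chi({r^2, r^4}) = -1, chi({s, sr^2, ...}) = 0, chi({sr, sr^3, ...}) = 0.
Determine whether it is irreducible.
Irreducible: <chi, chi> = 1.

Solution. <chi, chi> = (1/|G|) sum_C |C| * |chi(C)|^2 = (1/12)[1*|2|^2 + 1*|-2|^2 + 2*|1|^2 + 2*|-1|^2 + 3*|0|^2 + 3*|0|^2]
  = (1/12)[(4) + (4) + (2) + (2) + (0) + (0)] = 12/12 = 1.
A character is irreducible iff <chi, chi> = 1, so this representation is irreducible.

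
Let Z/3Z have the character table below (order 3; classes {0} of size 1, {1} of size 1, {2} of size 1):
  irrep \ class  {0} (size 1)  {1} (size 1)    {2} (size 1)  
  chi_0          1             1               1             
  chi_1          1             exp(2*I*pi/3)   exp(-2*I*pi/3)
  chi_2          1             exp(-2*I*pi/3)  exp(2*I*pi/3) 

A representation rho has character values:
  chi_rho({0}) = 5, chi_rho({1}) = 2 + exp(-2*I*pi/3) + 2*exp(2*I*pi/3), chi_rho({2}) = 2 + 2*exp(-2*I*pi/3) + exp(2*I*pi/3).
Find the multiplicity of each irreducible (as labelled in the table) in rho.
Multiplicities: chi_0: 2, chi_1: 2, chi_2: 1.

Derivation: Use <chi_rho, chi> = (1/|G|) sum_C |C| * chi_rho(C) * conj(chi(C)) with |G| = 3 for each irreducible chi in the table:
  <chi_rho, chi_0> = (1/3)[1*(5)*conj(1) + 1*(2 + exp(-2*I*pi/3) + 2*exp(2*I*pi/3))*conj(1) + 1*(2 + 2*exp(-2*I*pi/3) + exp(2*I*pi/3))*conj(1)]
      = (1/3)[(5) + (2 + exp(-2*I*pi/3) + 2*exp(2*I*pi/3)) + (2 + 2*exp(-2*I*pi/3) + exp(2*I*pi/3))] = 6/3 = 2
  <chi_rho, chi_1> = (1/3)[1*(5)*conj(1) + 1*(2 + exp(-2*I*pi/3) + 2*exp(2*I*pi/3))*conj(exp(2*I*pi/3)) + 1*(2 + 2*exp(-2*I*pi/3) + exp(2*I*pi/3))*conj(exp(-2*I*pi/3))]
      = (1/3)[(5) + (2 + 2*exp(-2*I*pi/3) + exp(2*I*pi/3)) + (2 + exp(-2*I*pi/3) + 2*exp(2*I*pi/3))] = 6/3 = 2
  <chi_rho, chi_2> = (1/3)[1*(5)*conj(1) + 1*(2 + exp(-2*I*pi/3) + 2*exp(2*I*pi/3))*conj(exp(-2*I*pi/3)) + 1*(2 + 2*exp(-2*I*pi/3) + exp(2*I*pi/3))*conj(exp(2*I*pi/3))]
      = (1/3)[(5) + (-1) + (-1)] = 3/3 = 1
(Exp terms are combined using exp(i*s)*conj(exp(i*t)) = exp(i*(s-t)), and sums of them are collapsed using the identity that for every m > 1 the m distinct m-th roots of unity sum to 0, e.g. 1 + exp(2*I*pi/3) + exp(-2*I*pi/3) = 0.)
Dimension check: dim(rho) = sum (mult * dim) = 2*1 + 2*1 + 1*1 = 5 = chi_rho(e) = 5.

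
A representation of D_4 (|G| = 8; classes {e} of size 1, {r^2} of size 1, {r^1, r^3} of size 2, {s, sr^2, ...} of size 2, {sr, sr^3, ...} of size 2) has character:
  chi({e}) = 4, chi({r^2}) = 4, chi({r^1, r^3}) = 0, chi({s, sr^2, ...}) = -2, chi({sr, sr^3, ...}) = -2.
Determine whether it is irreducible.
Not irreducible (reducible): <chi, chi> = 6 > 1.

Solution. <chi, chi> = (1/|G|) sum_C |C| * |chi(C)|^2 = (1/8)[1*|4|^2 + 1*|4|^2 + 2*|0|^2 + 2*|-2|^2 + 2*|-2|^2]
  = (1/8)[(16) + (16) + (0) + (8) + (8)] = 48/8 = 6.
A character is irreducible iff <chi, chi> = 1, so this representation is reducible.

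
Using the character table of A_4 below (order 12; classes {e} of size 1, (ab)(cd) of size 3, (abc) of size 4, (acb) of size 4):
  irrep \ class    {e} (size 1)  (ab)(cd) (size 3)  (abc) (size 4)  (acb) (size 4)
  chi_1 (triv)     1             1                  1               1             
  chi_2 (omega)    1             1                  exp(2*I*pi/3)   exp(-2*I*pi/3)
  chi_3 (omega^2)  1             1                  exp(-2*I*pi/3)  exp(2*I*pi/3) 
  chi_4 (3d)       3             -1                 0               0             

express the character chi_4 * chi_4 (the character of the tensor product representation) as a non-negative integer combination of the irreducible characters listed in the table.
chi_4 tensor chi_4 = chi_1 + chi_2 + chi_3 + 2*chi_4 (all other irreducibles have multiplicity 0).

Working: The character of a tensor product is the pointwise product (chi_4 * chi_4)(C) = chi_4(C) * chi_4(C):
  {e}: (3)*(3), (ab)(cd): (-1)*(-1), (abc): (0)*(0), (acb): (0)*(0)
so (chi_4 * chi_4) takes values
  {e} -> 9, (ab)(cd) -> 1, (abc) -> 0, (acb) -> 0.
Now take the inner product of this character with each irreducible chi from the table, <chi_4*chi_4, chi> = (1/12) sum_C |C| (chi_4*chi_4)(C) conj(chi(C)):
  <chi_4*chi_4, chi_1> = (1/12)[1*(9)*conj(1) + 3*(1)*conj(1) + 4*(0)*conj(1) + 4*(0)*conj(1)]
      = (1/12)[(9) + (3) + (0) + (0)] = 12/12 = 1
  <chi_4*chi_4, chi_2> = (1/12)[1*(9)*conj(1) + 3*(1)*conj(1) + 4*(0)*conj(exp(2*I*pi/3)) + 4*(0)*conj(exp(-2*I*pi/3))]
      = (1/12)[(9) + (3) + (0) + (0)] = 12/12 = 1
  <chi_4*chi_4, chi_3> = (1/12)[1*(9)*conj(1) + 3*(1)*conj(1) + 4*(0)*conj(exp(-2*I*pi/3)) + 4*(0)*conj(exp(2*I*pi/3))]
      = (1/12)[(9) + (3) + (0) + (0)] = 12/12 = 1
  <chi_4*chi_4, chi_4> = (1/12)[1*(9)*conj(3) + 3*(1)*conj(-1) + 4*(0)*conj(0) + 4*(0)*conj(0)]
      = (1/12)[(27) + (-3) + (0) + (0)] = 24/12 = 2
(Exp terms are combined using exp(i*s)*conj(exp(i*t)) = exp(i*(s-t)), and sums of them are collapsed using the identity that for every m > 1 the m distinct m-th roots of unity sum to 0, e.g. 1 + exp(2*I*pi/3) + exp(-2*I*pi/3) = 0.)
Hence the multiplicities are chi_1: 1, chi_2: 1, chi_3: 1, chi_4: 2. Dimension check: dim(chi_4)*dim(chi_4) = 3*3 = 9 and sum (mult * dim) = 1*1 + 1*1 + 1*1 + 2*3 = 9.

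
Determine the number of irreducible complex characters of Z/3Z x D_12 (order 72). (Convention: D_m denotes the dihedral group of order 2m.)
27

Argument: The number of irreducible complex representations of a finite group equals its number of conjugacy classes. For a direct product, #classes(G x H) = #classes(G) * #classes(H). Z/3Z has 3 classes (abelian), D_12 has 9 classes, so 3 * 9 = 27, so Z/3Z x D_12 (order 72) has exactly 27 irreducible complex representations.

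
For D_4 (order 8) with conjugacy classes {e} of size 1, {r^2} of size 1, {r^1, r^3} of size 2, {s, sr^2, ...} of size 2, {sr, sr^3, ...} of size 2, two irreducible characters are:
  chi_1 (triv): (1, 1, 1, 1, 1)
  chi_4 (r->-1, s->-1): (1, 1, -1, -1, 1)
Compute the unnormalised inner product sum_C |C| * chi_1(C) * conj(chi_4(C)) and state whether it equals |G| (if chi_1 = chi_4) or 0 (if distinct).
Sum = 0; so <chi_1, chi_4> = 0 (distinct irreducibles are orthogonal).

Why: Compute term by term over conjugacy classes (|C| * chi_1(C) * conj(chi_4(C))):
  1*(1)*conj(1) + 1*(1)*conj(1) + 2*(1)*conj(-1) + 2*(1)*conj(-1) + 2*(1)*conj(1)
  = (1) + (1) + (-2) + (-2) + (2)
  = 0.
Dividing by |G| = 8 gives 0/8 = 0, matching the row-orthogonality relation <chi_1, chi_4> = [chi_1 = chi_4].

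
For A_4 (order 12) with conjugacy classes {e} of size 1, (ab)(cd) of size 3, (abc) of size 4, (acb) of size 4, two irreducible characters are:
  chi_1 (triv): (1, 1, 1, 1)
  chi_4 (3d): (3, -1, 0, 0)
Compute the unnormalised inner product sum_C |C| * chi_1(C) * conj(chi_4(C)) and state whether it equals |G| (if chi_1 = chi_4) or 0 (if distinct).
Sum = 0; so <chi_1, chi_4> = 0 (distinct irreducibles are orthogonal).

Working: Compute term by term over conjugacy classes (|C| * chi_1(C) * conj(chi_4(C))):
  1*(1)*conj(3) + 3*(1)*conj(-1) + 4*(1)*conj(0) + 4*(1)*conj(0)
  = (3) + (-3) + (0) + (0)
  = 0.
(Exp terms are combined using exp(i*s)*conj(exp(i*t)) = exp(i*(s-t)), and sums of them are collapsed using the identity that for every m > 1 the m distinct m-th roots of unity sum to 0, e.g. 1 + exp(2*I*pi/3) + exp(-2*I*pi/3) = 0.)
Dividing by |G| = 12 gives 0/12 = 0, matching the row-orthogonality relation <chi_1, chi_4> = [chi_1 = chi_4].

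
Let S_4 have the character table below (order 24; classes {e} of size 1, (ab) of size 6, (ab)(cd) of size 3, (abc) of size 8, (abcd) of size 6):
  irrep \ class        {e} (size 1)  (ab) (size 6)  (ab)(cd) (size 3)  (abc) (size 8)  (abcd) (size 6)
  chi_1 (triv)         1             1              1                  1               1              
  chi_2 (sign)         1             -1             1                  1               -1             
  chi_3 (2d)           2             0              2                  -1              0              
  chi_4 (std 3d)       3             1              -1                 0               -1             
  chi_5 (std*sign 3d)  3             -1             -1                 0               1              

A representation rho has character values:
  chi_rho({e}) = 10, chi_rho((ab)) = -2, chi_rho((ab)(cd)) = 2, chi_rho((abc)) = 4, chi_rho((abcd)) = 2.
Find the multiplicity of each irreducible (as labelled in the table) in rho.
Multiplicities: chi_1: 2, chi_2: 2, chi_3: 0, chi_4: 0, chi_5: 2.

Why: Use <chi_rho, chi> = (1/|G|) sum_C |C| * chi_rho(C) * conj(chi(C)) with |G| = 24 for each irreducible chi in the table:
  <chi_rho, chi_1> = (1/24)[1*(10)*conj(1) + 6*(-2)*conj(1) + 3*(2)*conj(1) + 8*(4)*conj(1) + 6*(2)*conj(1)]
      = (1/24)[(10) + (-12) + (6) + (32) + (12)] = 48/24 = 2
  <chi_rho, chi_2> = (1/24)[1*(10)*conj(1) + 6*(-2)*conj(-1) + 3*(2)*conj(1) + 8*(4)*conj(1) + 6*(2)*conj(-1)]
      = (1/24)[(10) + (12) + (6) + (32) + (-12)] = 48/24 = 2
  <chi_rho, chi_3> = (1/24)[1*(10)*conj(2) + 6*(-2)*conj(0) + 3*(2)*conj(2) + 8*(4)*conj(-1) + 6*(2)*conj(0)]
      = (1/24)[(20) + (0) + (12) + (-32) + (0)] = 0/24 = 0
  <chi_rho, chi_4> = (1/24)[1*(10)*conj(3) + 6*(-2)*conj(1) + 3*(2)*conj(-1) + 8*(4)*conj(0) + 6*(2)*conj(-1)]
      = (1/24)[(30) + (-12) + (-6) + (0) + (-12)] = 0/24 = 0
  <chi_rho, chi_5> = (1/24)[1*(10)*conj(3) + 6*(-2)*conj(-1) + 3*(2)*conj(-1) + 8*(4)*conj(0) + 6*(2)*conj(1)]
      = (1/24)[(30) + (12) + (-6) + (0) + (12)] = 48/24 = 2
Dimension check: dim(rho) = sum (mult * dim) = 2*1 + 2*1 + 0*2 + 0*3 + 2*3 = 10 = chi_rho(e) = 10.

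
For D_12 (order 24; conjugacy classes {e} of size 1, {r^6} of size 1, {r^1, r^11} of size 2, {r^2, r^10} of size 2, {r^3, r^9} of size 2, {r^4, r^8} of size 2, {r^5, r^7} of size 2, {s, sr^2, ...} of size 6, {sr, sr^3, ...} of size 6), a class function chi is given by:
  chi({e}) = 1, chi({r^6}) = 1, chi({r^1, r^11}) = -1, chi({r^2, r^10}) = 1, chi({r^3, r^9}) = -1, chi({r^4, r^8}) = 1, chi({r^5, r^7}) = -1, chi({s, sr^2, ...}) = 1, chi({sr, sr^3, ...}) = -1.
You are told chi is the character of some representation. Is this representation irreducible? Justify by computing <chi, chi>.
Irreducible: <chi, chi> = 1.

Working: <chi, chi> = (1/|G|) sum_C |C| * |chi(C)|^2 = (1/24)[1*|1|^2 + 1*|1|^2 + 2*|-1|^2 + 2*|1|^2 + 2*|-1|^2 + 2*|1|^2 + 2*|-1|^2 + 6*|1|^2 + 6*|-1|^2]
  = (1/24)[(1) + (1) + (2) + (2) + (2) + (2) + (2) + (6) + (6)] = 24/24 = 1.
A character is irreducible iff <chi, chi> = 1, so this representation is irreducible.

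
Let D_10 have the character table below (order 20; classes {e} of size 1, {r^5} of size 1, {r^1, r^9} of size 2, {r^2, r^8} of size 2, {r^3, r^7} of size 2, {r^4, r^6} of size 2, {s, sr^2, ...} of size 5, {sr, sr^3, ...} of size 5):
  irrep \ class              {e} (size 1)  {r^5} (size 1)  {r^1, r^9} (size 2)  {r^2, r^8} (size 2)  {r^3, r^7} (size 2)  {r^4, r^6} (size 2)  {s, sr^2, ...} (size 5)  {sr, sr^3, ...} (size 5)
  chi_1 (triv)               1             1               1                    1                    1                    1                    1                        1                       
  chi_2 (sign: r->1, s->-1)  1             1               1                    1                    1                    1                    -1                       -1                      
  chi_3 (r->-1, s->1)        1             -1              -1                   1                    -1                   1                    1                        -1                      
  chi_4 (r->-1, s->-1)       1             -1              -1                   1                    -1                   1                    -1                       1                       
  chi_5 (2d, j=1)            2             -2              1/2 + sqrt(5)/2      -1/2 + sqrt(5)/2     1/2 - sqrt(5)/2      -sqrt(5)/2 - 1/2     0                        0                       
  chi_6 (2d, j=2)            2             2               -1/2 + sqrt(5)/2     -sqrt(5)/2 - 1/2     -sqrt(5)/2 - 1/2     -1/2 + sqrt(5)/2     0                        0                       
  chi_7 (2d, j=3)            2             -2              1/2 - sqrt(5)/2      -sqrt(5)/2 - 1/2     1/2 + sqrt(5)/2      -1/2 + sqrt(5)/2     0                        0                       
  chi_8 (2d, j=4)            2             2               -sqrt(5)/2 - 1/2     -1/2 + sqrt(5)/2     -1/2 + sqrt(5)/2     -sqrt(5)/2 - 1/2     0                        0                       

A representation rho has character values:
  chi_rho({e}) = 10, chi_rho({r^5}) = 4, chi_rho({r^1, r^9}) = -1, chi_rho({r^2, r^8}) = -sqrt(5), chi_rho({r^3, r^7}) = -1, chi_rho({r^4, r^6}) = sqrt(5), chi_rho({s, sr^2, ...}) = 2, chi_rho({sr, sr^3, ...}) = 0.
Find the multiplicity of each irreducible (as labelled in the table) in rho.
Multiplicities: chi_1: 1, chi_2: 0, chi_3: 1, chi_4: 0, chi_5: 0, chi_6: 2, chi_7: 1, chi_8: 1.

Reasoning: Use <chi_rho, chi> = (1/|G|) sum_C |C| * chi_rho(C) * conj(chi(C)) with |G| = 20 for each irreducible chi in the table:
  <chi_rho, chi_1> = (1/20)[1*(10)*conj(1) + 1*(4)*conj(1) + 2*(-1)*conj(1) + 2*(-sqrt(5))*conj(1) + 2*(-1)*conj(1) + 2*(sqrt(5))*conj(1) + 5*(2)*conj(1) + 5*(0)*conj(1)]
      = (1/20)[(10) + (4) + (-2) + (-2*sqrt(5)) + (-2) + (2*sqrt(5)) + (10) + (0)] = 20/20 = 1
  <chi_rho, chi_2> = (1/20)[1*(10)*conj(1) + 1*(4)*conj(1) + 2*(-1)*conj(1) + 2*(-sqrt(5))*conj(1) + 2*(-1)*conj(1) + 2*(sqrt(5))*conj(1) + 5*(2)*conj(-1) + 5*(0)*conj(-1)]
      = (1/20)[(10) + (4) + (-2) + (-2*sqrt(5)) + (-2) + (2*sqrt(5)) + (-10) + (0)] = 0/20 = 0
  <chi_rho, chi_3> = (1/20)[1*(10)*conj(1) + 1*(4)*conj(-1) + 2*(-1)*conj(-1) + 2*(-sqrt(5))*conj(1) + 2*(-1)*conj(-1) + 2*(sqrt(5))*conj(1) + 5*(2)*conj(1) + 5*(0)*conj(-1)]
      = (1/20)[(10) + (-4) + (2) + (-2*sqrt(5)) + (2) + (2*sqrt(5)) + (10) + (0)] = 20/20 = 1
  <chi_rho, chi_4> = (1/20)[1*(10)*conj(1) + 1*(4)*conj(-1) + 2*(-1)*conj(-1) + 2*(-sqrt(5))*conj(1) + 2*(-1)*conj(-1) + 2*(sqrt(5))*conj(1) + 5*(2)*conj(-1) + 5*(0)*conj(1)]
      = (1/20)[(10) + (-4) + (2) + (-2*sqrt(5)) + (2) + (2*sqrt(5)) + (-10) + (0)] = 0/20 = 0
  <chi_rho, chi_5> = (1/20)[1*(10)*conj(2) + 1*(4)*conj(-2) + 2*(-1)*conj(1/2 + sqrt(5)/2) + 2*(-sqrt(5))*conj(-1/2 + sqrt(5)/2) + 2*(-1)*conj(1/2 - sqrt(5)/2) + 2*(sqrt(5))*conj(-sqrt(5)/2 - 1/2) + 5*(2)*conj(0) + 5*(0)*conj(0)]
      = (1/20)[(20) + (-8) + (-sqrt(5) - 1) + (-5 + sqrt(5)) + (-1 + sqrt(5)) + (-5 - sqrt(5)) + (0) + (0)] = 0/20 = 0
  <chi_rho, chi_6> = (1/20)[1*(10)*conj(2) + 1*(4)*conj(2) + 2*(-1)*conj(-1/2 + sqrt(5)/2) + 2*(-sqrt(5))*conj(-sqrt(5)/2 - 1/2) + 2*(-1)*conj(-sqrt(5)/2 - 1/2) + 2*(sqrt(5))*conj(-1/2 + sqrt(5)/2) + 5*(2)*conj(0) + 5*(0)*conj(0)]
      = (1/20)[(20) + (8) + (1 - sqrt(5)) + (sqrt(5) + 5) + (1 + sqrt(5)) + (5 - sqrt(5)) + (0) + (0)] = 40/20 = 2
  <chi_rho, chi_7> = (1/20)[1*(10)*conj(2) + 1*(4)*conj(-2) + 2*(-1)*conj(1/2 - sqrt(5)/2) + 2*(-sqrt(5))*conj(-sqrt(5)/2 - 1/2) + 2*(-1)*conj(1/2 + sqrt(5)/2) + 2*(sqrt(5))*conj(-1/2 + sqrt(5)/2) + 5*(2)*conj(0) + 5*(0)*conj(0)]
      = (1/20)[(20) + (-8) + (-1 + sqrt(5)) + (sqrt(5) + 5) + (-sqrt(5) - 1) + (5 - sqrt(5)) + (0) + (0)] = 20/20 = 1
  <chi_rho, chi_8> = (1/20)[1*(10)*conj(2) + 1*(4)*conj(2) + 2*(-1)*conj(-sqrt(5)/2 - 1/2) + 2*(-sqrt(5))*conj(-1/2 + sqrt(5)/2) + 2*(-1)*conj(-1/2 + sqrt(5)/2) + 2*(sqrt(5))*conj(-sqrt(5)/2 - 1/2) + 5*(2)*conj(0) + 5*(0)*conj(0)]
      = (1/20)[(20) + (8) + (1 + sqrt(5)) + (-5 + sqrt(5)) + (1 - sqrt(5)) + (-5 - sqrt(5)) + (0) + (0)] = 20/20 = 1
Dimension check: dim(rho) = sum (mult * dim) = 1*1 + 0*1 + 1*1 + 0*1 + 0*2 + 2*2 + 1*2 + 1*2 = 10 = chi_rho(e) = 10.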